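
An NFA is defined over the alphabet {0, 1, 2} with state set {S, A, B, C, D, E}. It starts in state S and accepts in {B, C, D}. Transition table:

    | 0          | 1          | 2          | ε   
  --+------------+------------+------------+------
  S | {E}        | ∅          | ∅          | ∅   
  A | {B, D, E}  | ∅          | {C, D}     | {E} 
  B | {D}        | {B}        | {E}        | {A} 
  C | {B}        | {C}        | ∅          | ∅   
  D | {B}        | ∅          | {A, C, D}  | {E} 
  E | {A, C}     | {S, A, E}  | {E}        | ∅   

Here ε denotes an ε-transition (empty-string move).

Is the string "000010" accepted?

Yes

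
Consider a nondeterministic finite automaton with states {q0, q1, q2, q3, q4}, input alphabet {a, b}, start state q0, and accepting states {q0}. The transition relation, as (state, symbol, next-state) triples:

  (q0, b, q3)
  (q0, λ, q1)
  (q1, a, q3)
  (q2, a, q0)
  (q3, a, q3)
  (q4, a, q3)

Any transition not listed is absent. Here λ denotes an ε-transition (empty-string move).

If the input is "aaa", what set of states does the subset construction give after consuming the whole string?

Start: ε-closure({q0}) = {q0, q1}.
Read 'a': {q0, q1} → {q3}.
Read 'a': {q3} → {q3}.
Read 'a': {q3} → {q3}.

{q3}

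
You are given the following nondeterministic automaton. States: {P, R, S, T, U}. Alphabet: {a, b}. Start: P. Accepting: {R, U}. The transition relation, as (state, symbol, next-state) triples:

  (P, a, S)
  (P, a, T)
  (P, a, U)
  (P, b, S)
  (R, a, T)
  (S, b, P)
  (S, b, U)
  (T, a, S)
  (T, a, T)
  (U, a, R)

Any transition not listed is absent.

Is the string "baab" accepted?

Start in {P}.
Read 'b': {P} → {S}.
Read 'a': {S} → ∅.
The set is empty and remains empty for the remaining 2 symbols.
The final set ∅ contains no accepting state.

No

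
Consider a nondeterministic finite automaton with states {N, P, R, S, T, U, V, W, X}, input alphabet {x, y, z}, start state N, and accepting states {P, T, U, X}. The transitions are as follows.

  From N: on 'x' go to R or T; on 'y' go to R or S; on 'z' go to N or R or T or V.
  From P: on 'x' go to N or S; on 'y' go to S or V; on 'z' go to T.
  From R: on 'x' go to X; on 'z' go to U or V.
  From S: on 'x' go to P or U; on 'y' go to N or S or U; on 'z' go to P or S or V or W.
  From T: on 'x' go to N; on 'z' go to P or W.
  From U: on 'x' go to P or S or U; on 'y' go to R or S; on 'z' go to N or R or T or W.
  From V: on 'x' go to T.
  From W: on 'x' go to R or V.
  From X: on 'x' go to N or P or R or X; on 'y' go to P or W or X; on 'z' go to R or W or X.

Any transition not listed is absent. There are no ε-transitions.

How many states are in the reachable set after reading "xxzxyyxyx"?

Start in {N}.
Read 'x': {N} → {R, T}.
Read 'x': {R, T} → {N, X}.
Read 'z': {N, X} → {N, R, T, V, W, X}.
Read 'x': {N, R, T, V, W, X} → {N, P, R, T, V, X}.
Read 'y': {N, P, R, T, V, X} → {P, R, S, V, W, X}.
Read 'y': {P, R, S, V, W, X} → {N, P, S, U, V, W, X}.
Read 'x': {N, P, S, U, V, W, X} → {N, P, R, S, T, U, V, X}.
Read 'y': {N, P, R, S, T, U, V, X} → {N, P, R, S, U, V, W, X}.
Read 'x': {N, P, R, S, U, V, W, X} → {N, P, R, S, T, U, V, X}.
That set has 8 states.

8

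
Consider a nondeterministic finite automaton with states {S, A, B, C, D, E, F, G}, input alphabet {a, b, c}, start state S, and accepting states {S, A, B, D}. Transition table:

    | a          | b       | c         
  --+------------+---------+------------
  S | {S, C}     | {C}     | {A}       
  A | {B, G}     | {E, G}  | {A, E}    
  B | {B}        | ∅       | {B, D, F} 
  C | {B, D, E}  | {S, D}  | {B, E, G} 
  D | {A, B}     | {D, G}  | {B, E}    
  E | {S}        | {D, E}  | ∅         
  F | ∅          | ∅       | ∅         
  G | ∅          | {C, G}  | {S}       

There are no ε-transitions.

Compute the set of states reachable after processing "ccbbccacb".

{C, D, E, G}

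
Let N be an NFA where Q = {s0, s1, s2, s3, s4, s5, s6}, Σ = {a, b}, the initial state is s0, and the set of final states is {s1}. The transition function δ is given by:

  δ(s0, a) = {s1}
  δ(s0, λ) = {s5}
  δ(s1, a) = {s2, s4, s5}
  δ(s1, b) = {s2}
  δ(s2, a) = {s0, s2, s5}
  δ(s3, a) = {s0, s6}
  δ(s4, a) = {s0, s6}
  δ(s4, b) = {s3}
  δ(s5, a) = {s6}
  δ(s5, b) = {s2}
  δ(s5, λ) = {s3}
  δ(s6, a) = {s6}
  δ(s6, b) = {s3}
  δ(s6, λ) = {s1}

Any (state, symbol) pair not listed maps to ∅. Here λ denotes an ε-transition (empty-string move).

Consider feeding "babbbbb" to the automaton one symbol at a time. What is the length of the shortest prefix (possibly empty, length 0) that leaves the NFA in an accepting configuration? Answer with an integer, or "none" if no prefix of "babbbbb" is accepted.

none

Start: ε-closure({s0}) = {s0, s3, s5}.
Read 'b': s0→∅, s3→∅, s5→{s2}; now {s2}.
Read 'a': s2→{s0, s2, s5}; union {s0, s2, s5}; ε-closure = {s0, s2, s3, s5}.
Read 'b': s0→∅, s2→∅, s3→∅, s5→{s2}; now {s2}.
Read 'b': s2→∅; now ∅.
The set is empty and remains empty for the remaining 3 symbols.
No reachable set along the way intersects F.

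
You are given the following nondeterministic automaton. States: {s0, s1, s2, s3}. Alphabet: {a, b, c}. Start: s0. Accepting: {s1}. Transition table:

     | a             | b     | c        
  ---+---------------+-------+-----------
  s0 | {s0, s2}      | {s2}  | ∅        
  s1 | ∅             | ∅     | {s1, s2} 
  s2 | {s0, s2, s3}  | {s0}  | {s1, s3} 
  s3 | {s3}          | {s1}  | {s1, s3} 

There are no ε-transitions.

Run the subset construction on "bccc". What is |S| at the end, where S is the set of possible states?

3

Start in {s0}.
Read 'b': s0→{s2}; now {s2}.
Read 'c': s2→{s1, s3}; now {s1, s3}.
Read 'c': s1→{s1, s2}, s3→{s1, s3}; now {s1, s2, s3}.
Read 'c': s1→{s1, s2}, s2→{s1, s3}, s3→{s1, s3}; now {s1, s2, s3}.
That set has 3 states.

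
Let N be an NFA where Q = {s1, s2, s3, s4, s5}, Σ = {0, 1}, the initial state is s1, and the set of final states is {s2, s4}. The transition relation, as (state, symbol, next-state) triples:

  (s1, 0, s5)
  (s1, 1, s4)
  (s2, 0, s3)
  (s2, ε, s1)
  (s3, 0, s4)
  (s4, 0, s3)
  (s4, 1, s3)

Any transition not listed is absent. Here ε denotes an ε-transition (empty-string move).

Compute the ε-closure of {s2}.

{s1, s2}

Begin with {s2}.
ε-move s2 → s1; add s1.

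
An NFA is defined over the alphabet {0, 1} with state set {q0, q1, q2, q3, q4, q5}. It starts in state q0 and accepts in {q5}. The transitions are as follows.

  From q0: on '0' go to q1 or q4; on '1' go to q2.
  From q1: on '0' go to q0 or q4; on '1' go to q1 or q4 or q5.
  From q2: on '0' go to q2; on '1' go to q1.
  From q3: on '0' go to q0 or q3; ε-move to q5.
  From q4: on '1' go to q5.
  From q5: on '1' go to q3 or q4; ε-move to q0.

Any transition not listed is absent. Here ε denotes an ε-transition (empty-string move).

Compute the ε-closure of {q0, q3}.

{q0, q3, q5}

Begin with {q0, q3}.
ε-move q3 → q5; add q5.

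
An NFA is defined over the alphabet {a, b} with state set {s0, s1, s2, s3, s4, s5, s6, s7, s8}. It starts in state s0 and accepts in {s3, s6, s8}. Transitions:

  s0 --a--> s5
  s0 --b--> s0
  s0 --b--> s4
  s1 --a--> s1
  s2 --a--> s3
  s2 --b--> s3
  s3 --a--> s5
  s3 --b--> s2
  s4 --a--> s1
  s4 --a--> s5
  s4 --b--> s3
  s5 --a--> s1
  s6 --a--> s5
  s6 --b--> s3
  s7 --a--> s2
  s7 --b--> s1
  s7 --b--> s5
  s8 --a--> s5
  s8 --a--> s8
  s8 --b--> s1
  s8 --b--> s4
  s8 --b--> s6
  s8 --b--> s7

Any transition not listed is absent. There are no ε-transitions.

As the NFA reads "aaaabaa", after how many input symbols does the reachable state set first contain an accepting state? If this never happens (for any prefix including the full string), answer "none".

none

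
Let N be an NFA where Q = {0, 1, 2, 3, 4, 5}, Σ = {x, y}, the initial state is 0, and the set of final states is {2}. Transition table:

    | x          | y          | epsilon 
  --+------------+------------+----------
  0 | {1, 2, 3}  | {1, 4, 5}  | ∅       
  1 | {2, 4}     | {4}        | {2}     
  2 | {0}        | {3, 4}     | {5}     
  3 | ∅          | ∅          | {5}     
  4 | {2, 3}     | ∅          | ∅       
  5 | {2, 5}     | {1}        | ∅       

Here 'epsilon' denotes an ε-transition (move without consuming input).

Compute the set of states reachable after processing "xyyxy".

Start in {0}.
Read 'x': {0} → {1, 2, 3, 5}.
Read 'y': {1, 2, 3, 5} → {1, 2, 3, 4, 5}.
Read 'y': {1, 2, 3, 4, 5} → {1, 2, 3, 4, 5}.
Read 'x': {1, 2, 3, 4, 5} → {0, 2, 3, 4, 5}.
Read 'y': {0, 2, 3, 4, 5} → {1, 2, 3, 4, 5}.

{1, 2, 3, 4, 5}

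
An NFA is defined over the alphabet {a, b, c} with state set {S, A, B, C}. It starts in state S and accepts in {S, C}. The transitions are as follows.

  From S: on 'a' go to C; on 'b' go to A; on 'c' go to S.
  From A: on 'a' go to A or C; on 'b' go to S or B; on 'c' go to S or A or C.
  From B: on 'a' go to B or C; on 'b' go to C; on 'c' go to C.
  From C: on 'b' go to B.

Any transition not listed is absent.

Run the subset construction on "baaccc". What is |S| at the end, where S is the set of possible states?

Start in {S}.
Read 'b': {S} → {A}.
Read 'a': {A} → {A, C}.
Read 'a': {A, C} → {A, C}.
Read 'c': {A, C} → {S, A, C}.
Read 'c': {S, A, C} → {S, A, C}.
Read 'c': {S, A, C} → {S, A, C}.
That set has 3 states.

3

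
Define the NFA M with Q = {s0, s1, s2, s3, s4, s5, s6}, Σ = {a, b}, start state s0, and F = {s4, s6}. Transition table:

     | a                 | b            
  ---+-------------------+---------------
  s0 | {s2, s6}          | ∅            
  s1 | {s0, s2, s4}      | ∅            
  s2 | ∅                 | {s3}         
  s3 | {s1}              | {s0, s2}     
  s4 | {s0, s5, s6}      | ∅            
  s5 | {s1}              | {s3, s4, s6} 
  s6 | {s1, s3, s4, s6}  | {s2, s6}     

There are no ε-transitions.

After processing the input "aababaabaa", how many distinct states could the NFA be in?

Start in {s0}.
Read 'a': s0→{s2, s6}; now {s2, s6}.
Read 'a': s2→∅, s6→{s1, s3, s4, s6}; now {s1, s3, s4, s6}.
Read 'b': s1→∅, s3→{s0, s2}, s4→∅, s6→{s2, s6}; now {s0, s2, s6}.
Read 'a': s0→{s2, s6}, s2→∅, s6→{s1, s3, s4, s6}; now {s1, s2, s3, s4, s6}.
Read 'b': s1→∅, s2→{s3}, s3→{s0, s2}, s4→∅, s6→{s2, s6}; now {s0, s2, s3, s6}.
Read 'a': s0→{s2, s6}, s2→∅, s3→{s1}, s6→{s1, s3, s4, s6}; now {s1, s2, s3, s4, s6}.
Read 'a': s1→{s0, s2, s4}, s2→∅, s3→{s1}, s4→{s0, s5, s6}, s6→{s1, s3, s4, s6}; now {s0, s1, s2, s3, s4, s5, s6}.
Read 'b': s0→∅, s1→∅, s2→{s3}, s3→{s0, s2}, s4→∅, s5→{s3, s4, s6}, s6→{s2, s6}; now {s0, s2, s3, s4, s6}.
Read 'a': s0→{s2, s6}, s2→∅, s3→{s1}, s4→{s0, s5, s6}, s6→{s1, s3, s4, s6}; now {s0, s1, s2, s3, s4, s5, s6}.
Read 'a': s0→{s2, s6}, s1→{s0, s2, s4}, s2→∅, s3→{s1}, s4→{s0, s5, s6}, s5→{s1}, s6→{s1, s3, s4, s6}; now {s0, s1, s2, s3, s4, s5, s6}.
That set has 7 states.

7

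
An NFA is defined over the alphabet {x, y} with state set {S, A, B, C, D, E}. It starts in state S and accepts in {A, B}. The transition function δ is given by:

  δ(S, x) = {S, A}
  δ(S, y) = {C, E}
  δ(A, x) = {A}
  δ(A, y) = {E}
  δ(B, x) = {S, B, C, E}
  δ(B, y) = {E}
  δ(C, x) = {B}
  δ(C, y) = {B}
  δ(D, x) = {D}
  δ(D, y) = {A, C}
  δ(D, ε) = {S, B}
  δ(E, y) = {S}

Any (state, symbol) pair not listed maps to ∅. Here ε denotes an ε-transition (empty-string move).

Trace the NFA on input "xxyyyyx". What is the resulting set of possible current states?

{S, A, B, C, E}

Start in {S}.
Read 'x': S→{S, A}; now {S, A}.
Read 'x': S→{S, A}, A→{A}; now {S, A}.
Read 'y': S→{C, E}, A→{E}; now {C, E}.
Read 'y': C→{B}, E→{S}; now {S, B}.
Read 'y': S→{C, E}, B→{E}; now {C, E}.
Read 'y': C→{B}, E→{S}; now {S, B}.
Read 'x': S→{S, A}, B→{S, B, C, E}; now {S, A, B, C, E}.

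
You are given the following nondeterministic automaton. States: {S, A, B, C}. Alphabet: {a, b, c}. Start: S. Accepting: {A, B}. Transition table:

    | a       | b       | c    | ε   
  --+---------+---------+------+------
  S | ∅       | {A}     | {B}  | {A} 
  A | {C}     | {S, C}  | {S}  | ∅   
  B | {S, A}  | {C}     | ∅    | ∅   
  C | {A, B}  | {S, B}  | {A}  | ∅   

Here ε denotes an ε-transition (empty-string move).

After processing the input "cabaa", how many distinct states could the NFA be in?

4

Start: ε-closure({S}) = {S, A}.
Read 'c': S→{B}, A→{S}; union {S, B}; ε-closure = {S, A, B}.
Read 'a': S→∅, A→{C}, B→{S, A}; now {S, A, C}.
Read 'b': S→{A}, A→{S, C}, C→{S, B}; now {S, A, B, C}.
Read 'a': S→∅, A→{C}, B→{S, A}, C→{A, B}; now {S, A, B, C}.
Read 'a': S→∅, A→{C}, B→{S, A}, C→{A, B}; now {S, A, B, C}.
That set has 4 states.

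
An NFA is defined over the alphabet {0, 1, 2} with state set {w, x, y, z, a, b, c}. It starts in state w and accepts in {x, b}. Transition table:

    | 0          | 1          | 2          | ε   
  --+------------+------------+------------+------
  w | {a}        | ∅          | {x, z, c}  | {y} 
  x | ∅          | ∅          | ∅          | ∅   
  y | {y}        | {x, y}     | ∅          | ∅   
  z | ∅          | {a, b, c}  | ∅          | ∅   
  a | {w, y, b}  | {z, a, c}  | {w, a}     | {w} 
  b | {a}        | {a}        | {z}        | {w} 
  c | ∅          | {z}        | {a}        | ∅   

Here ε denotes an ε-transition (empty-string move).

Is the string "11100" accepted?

Start: ε-closure({w}) = {w, y}.
Read '1': {w, y} → {x, y}.
Read '1': {x, y} → {x, y}.
Read '1': {x, y} → {x, y}.
Read '0': {x, y} → {y}.
Read '0': {y} → {y}.
The final set {y} contains no accepting state.

No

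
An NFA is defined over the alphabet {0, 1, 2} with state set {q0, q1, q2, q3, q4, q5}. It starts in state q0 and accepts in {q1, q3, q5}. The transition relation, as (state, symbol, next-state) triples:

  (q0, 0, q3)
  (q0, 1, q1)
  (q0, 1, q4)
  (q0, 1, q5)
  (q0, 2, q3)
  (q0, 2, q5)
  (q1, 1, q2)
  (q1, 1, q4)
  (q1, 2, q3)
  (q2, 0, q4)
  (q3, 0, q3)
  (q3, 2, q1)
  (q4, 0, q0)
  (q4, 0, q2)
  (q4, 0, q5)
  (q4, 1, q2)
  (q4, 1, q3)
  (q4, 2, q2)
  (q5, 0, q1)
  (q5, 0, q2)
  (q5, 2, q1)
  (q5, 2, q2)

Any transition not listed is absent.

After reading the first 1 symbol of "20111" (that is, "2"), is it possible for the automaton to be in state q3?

Yes

Start in {q0}.
Read '2': q0→{q3, q5}; now {q3, q5}.
State q3 is in {q3, q5}.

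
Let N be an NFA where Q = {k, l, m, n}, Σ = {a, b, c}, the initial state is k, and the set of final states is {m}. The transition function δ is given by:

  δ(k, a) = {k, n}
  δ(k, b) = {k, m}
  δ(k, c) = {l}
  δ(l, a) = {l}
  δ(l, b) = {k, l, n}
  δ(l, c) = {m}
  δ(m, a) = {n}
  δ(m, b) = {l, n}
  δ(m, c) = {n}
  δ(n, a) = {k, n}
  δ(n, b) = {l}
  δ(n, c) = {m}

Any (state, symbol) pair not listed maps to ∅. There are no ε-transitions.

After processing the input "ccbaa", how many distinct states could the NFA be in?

Start in {k}.
Read 'c': k→{l}; now {l}.
Read 'c': l→{m}; now {m}.
Read 'b': m→{l, n}; now {l, n}.
Read 'a': l→{l}, n→{k, n}; now {k, l, n}.
Read 'a': k→{k, n}, l→{l}, n→{k, n}; now {k, l, n}.
That set has 3 states.

3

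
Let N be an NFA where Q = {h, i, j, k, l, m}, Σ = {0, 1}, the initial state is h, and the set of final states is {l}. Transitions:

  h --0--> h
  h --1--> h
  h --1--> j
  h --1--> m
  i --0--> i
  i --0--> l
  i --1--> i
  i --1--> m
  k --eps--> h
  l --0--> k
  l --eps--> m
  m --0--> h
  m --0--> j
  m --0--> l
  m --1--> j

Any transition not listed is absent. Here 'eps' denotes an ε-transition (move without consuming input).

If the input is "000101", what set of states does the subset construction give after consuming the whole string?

{h, j, m}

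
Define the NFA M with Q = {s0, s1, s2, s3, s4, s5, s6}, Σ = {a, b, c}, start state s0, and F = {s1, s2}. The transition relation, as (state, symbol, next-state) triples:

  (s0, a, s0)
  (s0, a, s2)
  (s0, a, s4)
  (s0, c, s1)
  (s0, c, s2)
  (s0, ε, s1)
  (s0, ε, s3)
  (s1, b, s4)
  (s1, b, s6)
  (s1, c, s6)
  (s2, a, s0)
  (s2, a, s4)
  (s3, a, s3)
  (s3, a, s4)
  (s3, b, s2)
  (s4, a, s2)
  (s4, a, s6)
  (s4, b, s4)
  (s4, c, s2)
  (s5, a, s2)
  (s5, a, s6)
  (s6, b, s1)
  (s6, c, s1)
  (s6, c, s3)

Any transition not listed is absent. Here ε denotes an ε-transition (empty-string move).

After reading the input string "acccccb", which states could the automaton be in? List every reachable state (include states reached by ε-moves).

Start: ε-closure({s0}) = {s0, s1, s3}.
Read 'a': {s0, s1, s3} → {s0, s1, s2, s3, s4}.
Read 'c': {s0, s1, s2, s3, s4} → {s1, s2, s6}.
Read 'c': {s1, s2, s6} → {s1, s3, s6}.
Read 'c': {s1, s3, s6} → {s1, s3, s6}.
Read 'c': {s1, s3, s6} → {s1, s3, s6}.
Read 'c': {s1, s3, s6} → {s1, s3, s6}.
Read 'b': {s1, s3, s6} → {s1, s2, s4, s6}.

{s1, s2, s4, s6}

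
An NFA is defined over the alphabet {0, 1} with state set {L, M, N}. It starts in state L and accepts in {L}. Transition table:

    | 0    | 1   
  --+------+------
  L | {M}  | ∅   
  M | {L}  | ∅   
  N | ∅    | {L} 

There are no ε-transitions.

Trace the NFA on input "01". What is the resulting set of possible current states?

Start in {L}.
Read '0': L→{M}; now {M}.
Read '1': M→∅; now ∅.

∅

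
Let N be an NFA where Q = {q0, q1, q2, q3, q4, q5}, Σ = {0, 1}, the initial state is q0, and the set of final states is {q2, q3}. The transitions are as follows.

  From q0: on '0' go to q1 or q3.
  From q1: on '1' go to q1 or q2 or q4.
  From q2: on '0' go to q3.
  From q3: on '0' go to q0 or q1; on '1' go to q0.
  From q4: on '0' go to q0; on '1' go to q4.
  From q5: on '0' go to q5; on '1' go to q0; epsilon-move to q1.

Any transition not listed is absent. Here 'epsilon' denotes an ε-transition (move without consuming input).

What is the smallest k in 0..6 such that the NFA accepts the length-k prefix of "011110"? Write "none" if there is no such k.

1

Start in {q0}.
Read '0': q0→{q1, q3}; now {q1, q3}.
None of the earlier sets intersect F, but {q1, q3} does.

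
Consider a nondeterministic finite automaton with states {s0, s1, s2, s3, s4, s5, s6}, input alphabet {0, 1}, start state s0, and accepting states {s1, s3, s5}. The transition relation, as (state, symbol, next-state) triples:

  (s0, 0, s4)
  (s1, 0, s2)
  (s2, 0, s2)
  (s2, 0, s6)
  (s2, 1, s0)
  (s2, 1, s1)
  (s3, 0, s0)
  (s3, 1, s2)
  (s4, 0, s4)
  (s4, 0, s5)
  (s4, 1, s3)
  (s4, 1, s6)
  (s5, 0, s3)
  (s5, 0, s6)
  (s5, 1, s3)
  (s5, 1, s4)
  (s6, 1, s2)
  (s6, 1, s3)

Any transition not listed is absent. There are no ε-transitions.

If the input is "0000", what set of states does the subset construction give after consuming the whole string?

Start in {s0}.
Read '0': s0→{s4}; now {s4}.
Read '0': s4→{s4, s5}; now {s4, s5}.
Read '0': s4→{s4, s5}, s5→{s3, s6}; now {s3, s4, s5, s6}.
Read '0': s3→{s0}, s4→{s4, s5}, s5→{s3, s6}, s6→∅; now {s0, s3, s4, s5, s6}.

{s0, s3, s4, s5, s6}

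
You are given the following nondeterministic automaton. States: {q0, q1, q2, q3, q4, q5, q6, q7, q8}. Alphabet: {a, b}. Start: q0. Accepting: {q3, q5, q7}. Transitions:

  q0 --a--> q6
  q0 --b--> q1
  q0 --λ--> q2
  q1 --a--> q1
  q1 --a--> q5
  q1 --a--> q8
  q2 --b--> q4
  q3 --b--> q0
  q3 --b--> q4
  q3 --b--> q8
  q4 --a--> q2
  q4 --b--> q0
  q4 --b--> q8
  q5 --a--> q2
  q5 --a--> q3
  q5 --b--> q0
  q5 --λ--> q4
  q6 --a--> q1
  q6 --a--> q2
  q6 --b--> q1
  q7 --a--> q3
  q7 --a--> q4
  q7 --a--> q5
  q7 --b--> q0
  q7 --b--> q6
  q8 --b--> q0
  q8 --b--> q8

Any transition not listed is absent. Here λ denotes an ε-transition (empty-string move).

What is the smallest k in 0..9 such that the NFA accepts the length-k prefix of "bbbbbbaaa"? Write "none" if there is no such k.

Start: ε-closure({q0}) = {q0, q2}.
Read 'b': {q0, q2} → {q1, q4}.
Read 'b': {q1, q4} → {q0, q2, q8}.
Read 'b': {q0, q2, q8} → {q0, q1, q2, q4, q8}.
Read 'b': {q0, q1, q2, q4, q8} → {q0, q1, q2, q4, q8}.
Read 'b': {q0, q1, q2, q4, q8} → {q0, q1, q2, q4, q8}.
Read 'b': {q0, q1, q2, q4, q8} → {q0, q1, q2, q4, q8}.
Read 'a': {q0, q1, q2, q4, q8} → {q1, q2, q4, q5, q6, q8}.
None of the earlier sets intersect F, but {q1, q2, q4, q5, q6, q8} does.

7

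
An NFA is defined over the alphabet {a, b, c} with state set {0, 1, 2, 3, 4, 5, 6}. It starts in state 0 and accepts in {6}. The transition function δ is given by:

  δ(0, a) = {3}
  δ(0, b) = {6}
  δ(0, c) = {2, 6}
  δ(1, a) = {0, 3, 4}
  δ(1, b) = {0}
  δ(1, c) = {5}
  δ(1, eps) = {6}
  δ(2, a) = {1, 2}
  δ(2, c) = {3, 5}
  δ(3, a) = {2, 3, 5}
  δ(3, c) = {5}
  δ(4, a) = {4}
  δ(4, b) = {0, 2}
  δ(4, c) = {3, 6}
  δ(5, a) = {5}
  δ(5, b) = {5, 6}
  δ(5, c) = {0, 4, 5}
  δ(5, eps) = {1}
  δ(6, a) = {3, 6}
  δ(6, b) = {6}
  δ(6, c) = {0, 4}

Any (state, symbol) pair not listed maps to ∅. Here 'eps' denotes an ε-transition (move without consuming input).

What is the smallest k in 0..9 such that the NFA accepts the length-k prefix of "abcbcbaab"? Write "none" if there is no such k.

Start in {0}.
Read 'a': {0} → {3}.
Read 'b': {3} → ∅.
The set is empty and remains empty for the remaining 7 symbols.
No reachable set along the way intersects F.

none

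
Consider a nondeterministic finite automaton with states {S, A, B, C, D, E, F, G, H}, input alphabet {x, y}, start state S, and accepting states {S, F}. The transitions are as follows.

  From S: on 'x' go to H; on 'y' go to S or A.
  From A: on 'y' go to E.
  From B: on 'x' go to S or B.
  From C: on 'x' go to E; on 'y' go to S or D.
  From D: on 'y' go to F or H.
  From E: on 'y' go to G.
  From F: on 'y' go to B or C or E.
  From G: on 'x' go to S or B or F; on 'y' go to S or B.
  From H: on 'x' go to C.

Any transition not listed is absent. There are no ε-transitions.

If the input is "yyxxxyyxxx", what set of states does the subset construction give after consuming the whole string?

Start in {S}.
Read 'y': {S} → {S, A}.
Read 'y': {S, A} → {S, A, E}.
Read 'x': {S, A, E} → {H}.
Read 'x': {H} → {C}.
Read 'x': {C} → {E}.
Read 'y': {E} → {G}.
Read 'y': {G} → {S, B}.
Read 'x': {S, B} → {S, B, H}.
Read 'x': {S, B, H} → {S, B, C, H}.
Read 'x': {S, B, C, H} → {S, B, C, E, H}.

{S, B, C, E, H}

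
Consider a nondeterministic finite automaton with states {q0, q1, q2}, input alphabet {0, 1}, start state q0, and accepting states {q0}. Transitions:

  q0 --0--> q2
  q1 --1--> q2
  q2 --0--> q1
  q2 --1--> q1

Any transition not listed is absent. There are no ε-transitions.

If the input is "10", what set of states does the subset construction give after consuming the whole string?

Start in {q0}.
Read '1': q0→∅; now ∅.
The set is empty and remains empty for the remaining 1 symbol.

∅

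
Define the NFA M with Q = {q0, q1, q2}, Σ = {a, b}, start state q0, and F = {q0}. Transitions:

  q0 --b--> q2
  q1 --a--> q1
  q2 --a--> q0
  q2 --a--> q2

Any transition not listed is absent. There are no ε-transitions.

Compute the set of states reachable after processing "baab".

Start in {q0}.
Read 'b': {q0} → {q2}.
Read 'a': {q2} → {q0, q2}.
Read 'a': {q0, q2} → {q0, q2}.
Read 'b': {q0, q2} → {q2}.

{q2}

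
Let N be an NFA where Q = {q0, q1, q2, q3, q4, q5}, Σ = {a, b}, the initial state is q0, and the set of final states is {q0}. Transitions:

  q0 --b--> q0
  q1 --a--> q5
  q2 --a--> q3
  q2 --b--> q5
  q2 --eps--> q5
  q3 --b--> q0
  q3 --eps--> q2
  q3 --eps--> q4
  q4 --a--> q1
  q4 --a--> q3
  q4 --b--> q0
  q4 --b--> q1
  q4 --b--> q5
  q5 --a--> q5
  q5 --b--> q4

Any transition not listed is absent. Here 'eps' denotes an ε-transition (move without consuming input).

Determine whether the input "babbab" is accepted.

No

Start in {q0}.
Read 'b': {q0} → {q0}.
Read 'a': {q0} → ∅.
The set is empty and remains empty for the remaining 4 symbols.
The final set ∅ contains no accepting state.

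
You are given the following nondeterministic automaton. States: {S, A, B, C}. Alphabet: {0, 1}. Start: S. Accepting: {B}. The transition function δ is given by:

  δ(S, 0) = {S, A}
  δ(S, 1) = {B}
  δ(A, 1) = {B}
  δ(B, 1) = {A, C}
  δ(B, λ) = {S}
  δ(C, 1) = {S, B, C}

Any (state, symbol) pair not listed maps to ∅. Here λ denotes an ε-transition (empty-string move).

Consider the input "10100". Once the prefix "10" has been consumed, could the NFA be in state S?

Yes

Start in {S}.
Read '1': S→{B}; union {B}; ε-closure = {S, B}.
Read '0': S→{S, A}, B→∅; now {S, A}.
State S is in {S, A}.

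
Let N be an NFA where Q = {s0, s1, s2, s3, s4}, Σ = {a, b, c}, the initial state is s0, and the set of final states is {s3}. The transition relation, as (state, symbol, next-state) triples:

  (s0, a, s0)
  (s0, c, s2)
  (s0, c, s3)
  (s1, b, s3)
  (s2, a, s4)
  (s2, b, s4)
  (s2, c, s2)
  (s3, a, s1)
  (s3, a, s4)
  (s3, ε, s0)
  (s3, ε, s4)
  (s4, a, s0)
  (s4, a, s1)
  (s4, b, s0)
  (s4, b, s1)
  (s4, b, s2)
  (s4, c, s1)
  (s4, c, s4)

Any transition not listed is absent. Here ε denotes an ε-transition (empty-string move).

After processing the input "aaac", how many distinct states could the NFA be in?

Start in {s0}.
Read 'a': {s0} → {s0}.
Read 'a': {s0} → {s0}.
Read 'a': {s0} → {s0}.
Read 'c': {s0} → {s0, s2, s3, s4}.
That set has 4 states.

4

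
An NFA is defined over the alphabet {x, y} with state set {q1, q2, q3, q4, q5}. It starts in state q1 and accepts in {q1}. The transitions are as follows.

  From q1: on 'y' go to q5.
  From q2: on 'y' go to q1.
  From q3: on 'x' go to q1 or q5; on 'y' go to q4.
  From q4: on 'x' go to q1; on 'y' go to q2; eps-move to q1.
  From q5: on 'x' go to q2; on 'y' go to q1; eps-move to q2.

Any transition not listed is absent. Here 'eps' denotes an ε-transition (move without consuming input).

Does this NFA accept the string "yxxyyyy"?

Start in {q1}.
Read 'y': q1→{q5}; union {q5}; ε-closure = {q2, q5}.
Read 'x': q2→∅, q5→{q2}; now {q2}.
Read 'x': q2→∅; now ∅.
The set is empty and remains empty for the remaining 4 symbols.
The final set ∅ contains no accepting state.

No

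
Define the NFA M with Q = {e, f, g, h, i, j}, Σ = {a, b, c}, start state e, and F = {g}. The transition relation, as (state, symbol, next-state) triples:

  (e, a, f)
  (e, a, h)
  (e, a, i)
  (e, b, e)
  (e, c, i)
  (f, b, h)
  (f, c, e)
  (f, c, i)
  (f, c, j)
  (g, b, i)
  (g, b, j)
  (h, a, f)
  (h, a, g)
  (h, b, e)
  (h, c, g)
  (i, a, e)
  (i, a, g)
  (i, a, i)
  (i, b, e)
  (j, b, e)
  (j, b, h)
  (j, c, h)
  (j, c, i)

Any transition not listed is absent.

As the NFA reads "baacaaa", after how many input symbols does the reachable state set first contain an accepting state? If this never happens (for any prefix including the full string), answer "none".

Start in {e}.
Read 'b': e→{e}; now {e}.
Read 'a': e→{f, h, i}; now {f, h, i}.
Read 'a': f→∅, h→{f, g}, i→{e, g, i}; now {e, f, g, i}.
None of the earlier sets intersect F, but {e, f, g, i} does.

3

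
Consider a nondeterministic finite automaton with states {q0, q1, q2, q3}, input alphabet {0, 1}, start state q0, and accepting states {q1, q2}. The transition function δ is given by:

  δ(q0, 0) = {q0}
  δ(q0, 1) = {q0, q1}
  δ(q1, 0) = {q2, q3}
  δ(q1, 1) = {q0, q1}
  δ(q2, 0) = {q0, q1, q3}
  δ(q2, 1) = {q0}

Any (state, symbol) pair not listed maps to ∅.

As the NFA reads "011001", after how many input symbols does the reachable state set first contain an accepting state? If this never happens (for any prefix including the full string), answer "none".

2

Start in {q0}.
Read '0': q0→{q0}; now {q0}.
Read '1': q0→{q0, q1}; now {q0, q1}.
None of the earlier sets intersect F, but {q0, q1} does.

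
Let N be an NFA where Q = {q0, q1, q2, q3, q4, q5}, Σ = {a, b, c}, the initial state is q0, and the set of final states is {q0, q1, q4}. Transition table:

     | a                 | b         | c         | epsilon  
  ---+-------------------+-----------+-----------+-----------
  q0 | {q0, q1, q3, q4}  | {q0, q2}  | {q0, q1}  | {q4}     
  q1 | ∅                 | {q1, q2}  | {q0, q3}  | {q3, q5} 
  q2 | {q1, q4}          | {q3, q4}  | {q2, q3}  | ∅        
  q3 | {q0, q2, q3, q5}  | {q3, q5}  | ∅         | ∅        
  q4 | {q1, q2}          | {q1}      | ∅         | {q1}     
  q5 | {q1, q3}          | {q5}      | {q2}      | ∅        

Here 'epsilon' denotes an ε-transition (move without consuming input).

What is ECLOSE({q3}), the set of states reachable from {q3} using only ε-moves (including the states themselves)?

{q3}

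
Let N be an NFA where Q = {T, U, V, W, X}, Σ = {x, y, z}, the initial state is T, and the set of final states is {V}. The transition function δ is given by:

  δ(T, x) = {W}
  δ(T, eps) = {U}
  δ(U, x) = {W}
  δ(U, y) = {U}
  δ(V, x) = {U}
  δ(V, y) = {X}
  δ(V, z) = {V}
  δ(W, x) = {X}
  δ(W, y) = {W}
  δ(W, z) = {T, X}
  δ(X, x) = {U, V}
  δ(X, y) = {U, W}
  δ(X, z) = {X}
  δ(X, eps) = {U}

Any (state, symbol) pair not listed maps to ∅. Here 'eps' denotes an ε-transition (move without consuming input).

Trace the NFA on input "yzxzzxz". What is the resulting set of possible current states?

∅

Start: ε-closure({T}) = {T, U}.
Read 'y': T→∅, U→{U}; now {U}.
Read 'z': U→∅; now ∅.
The set is empty and remains empty for the remaining 5 symbols.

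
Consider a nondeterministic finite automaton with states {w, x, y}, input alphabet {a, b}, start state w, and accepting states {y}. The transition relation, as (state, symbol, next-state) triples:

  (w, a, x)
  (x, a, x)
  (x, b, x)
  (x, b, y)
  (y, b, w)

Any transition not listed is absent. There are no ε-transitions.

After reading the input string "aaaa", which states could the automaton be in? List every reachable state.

{x}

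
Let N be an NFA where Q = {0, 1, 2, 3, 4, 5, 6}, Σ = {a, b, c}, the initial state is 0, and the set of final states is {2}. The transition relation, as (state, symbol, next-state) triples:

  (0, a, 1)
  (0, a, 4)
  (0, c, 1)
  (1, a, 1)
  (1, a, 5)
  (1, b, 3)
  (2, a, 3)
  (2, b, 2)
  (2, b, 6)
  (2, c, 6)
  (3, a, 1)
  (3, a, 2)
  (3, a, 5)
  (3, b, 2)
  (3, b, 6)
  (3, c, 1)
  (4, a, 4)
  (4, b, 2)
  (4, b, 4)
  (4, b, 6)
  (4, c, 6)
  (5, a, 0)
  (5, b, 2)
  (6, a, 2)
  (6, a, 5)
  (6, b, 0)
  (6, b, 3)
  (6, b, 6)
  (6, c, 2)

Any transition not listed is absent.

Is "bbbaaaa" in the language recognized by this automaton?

No

Start in {0}.
Read 'b': 0→∅; now ∅.
The set is empty and remains empty for the remaining 6 symbols.
The final set ∅ contains no accepting state.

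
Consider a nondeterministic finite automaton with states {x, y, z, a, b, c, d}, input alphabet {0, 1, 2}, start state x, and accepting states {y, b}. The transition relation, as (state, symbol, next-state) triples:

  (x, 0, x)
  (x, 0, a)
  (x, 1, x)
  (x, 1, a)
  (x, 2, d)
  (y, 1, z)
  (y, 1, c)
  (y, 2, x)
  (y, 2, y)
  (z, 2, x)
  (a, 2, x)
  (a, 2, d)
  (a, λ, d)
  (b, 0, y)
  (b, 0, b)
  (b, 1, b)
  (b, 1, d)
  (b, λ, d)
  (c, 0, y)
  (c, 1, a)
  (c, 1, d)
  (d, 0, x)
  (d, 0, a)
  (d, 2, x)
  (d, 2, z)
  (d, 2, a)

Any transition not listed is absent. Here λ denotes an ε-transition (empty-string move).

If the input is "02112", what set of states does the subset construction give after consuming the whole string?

Start in {x}.
Read '0': {x} → {x, a, d}.
Read '2': {x, a, d} → {x, z, a, d}.
Read '1': {x, z, a, d} → {x, a, d}.
Read '1': {x, a, d} → {x, a, d}.
Read '2': {x, a, d} → {x, z, a, d}.

{x, z, a, d}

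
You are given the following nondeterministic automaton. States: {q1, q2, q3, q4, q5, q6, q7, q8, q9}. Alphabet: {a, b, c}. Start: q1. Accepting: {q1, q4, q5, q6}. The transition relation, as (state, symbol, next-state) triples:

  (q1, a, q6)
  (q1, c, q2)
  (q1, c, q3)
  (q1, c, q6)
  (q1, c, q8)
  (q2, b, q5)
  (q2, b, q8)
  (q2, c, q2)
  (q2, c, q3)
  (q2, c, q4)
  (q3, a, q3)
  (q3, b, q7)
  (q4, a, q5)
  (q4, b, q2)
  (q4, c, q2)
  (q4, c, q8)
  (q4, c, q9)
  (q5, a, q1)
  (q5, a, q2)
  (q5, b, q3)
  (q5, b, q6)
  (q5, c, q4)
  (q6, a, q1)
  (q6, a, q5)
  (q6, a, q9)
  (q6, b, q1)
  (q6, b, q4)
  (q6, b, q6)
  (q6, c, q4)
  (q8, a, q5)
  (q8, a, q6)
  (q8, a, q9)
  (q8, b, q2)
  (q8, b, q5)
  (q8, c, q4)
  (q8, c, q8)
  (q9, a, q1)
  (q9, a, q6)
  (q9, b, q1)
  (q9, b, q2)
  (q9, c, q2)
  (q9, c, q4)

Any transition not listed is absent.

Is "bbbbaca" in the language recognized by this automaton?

No

Start in {q1}.
Read 'b': q1→∅; now ∅.
The set is empty and remains empty for the remaining 6 symbols.
The final set ∅ contains no accepting state.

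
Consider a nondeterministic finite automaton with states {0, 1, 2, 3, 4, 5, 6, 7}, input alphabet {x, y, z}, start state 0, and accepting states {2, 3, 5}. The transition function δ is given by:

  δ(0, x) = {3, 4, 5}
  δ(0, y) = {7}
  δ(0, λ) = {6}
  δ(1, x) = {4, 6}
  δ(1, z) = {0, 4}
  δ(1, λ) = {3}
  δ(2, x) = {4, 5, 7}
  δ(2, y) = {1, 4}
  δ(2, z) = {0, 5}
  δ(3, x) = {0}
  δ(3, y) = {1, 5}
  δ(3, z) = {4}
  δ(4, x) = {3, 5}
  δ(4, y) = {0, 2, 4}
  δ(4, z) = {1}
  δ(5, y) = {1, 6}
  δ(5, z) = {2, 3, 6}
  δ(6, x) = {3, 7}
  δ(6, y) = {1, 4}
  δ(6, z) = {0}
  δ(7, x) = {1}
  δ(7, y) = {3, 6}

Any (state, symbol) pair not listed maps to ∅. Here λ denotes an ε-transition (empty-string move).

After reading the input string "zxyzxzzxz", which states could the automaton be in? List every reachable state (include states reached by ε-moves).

{0, 1, 2, 3, 4, 6}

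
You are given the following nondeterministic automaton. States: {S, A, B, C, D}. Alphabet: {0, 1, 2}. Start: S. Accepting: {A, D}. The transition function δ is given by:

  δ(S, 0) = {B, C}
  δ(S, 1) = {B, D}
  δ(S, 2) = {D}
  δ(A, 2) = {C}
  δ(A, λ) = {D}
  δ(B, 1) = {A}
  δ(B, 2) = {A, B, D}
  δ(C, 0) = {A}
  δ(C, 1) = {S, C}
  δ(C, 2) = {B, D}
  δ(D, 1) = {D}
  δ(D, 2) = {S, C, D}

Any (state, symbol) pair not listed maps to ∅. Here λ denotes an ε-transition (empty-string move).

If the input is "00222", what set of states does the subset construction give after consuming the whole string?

{S, A, B, C, D}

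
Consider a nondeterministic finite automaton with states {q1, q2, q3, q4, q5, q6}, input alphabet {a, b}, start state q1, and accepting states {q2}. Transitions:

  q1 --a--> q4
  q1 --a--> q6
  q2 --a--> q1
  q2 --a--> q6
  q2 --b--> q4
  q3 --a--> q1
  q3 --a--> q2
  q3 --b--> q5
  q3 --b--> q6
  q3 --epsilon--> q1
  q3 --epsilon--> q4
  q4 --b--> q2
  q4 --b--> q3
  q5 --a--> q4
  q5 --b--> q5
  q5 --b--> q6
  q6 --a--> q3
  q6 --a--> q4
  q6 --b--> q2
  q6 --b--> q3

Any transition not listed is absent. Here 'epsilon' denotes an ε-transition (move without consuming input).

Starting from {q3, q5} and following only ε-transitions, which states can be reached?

{q1, q3, q4, q5}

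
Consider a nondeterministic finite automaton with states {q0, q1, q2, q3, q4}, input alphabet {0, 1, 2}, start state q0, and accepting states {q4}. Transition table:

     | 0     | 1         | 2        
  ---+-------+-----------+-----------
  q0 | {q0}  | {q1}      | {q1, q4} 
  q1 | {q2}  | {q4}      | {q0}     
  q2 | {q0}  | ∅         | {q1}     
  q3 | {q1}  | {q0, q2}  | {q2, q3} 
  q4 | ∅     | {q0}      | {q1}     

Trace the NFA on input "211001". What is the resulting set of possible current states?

{q1}

Start in {q0}.
Read '2': q0→{q1, q4}; now {q1, q4}.
Read '1': q1→{q4}, q4→{q0}; now {q0, q4}.
Read '1': q0→{q1}, q4→{q0}; now {q0, q1}.
Read '0': q0→{q0}, q1→{q2}; now {q0, q2}.
Read '0': q0→{q0}, q2→{q0}; now {q0}.
Read '1': q0→{q1}; now {q1}.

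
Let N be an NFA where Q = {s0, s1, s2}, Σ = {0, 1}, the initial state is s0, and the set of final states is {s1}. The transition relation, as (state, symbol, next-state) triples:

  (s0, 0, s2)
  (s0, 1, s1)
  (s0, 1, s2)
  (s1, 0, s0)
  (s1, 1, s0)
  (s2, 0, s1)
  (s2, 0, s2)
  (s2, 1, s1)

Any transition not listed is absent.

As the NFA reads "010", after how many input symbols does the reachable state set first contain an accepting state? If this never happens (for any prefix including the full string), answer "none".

Start in {s0}.
Read '0': {s0} → {s2}.
Read '1': {s2} → {s1}.
None of the earlier sets intersect F, but {s1} does.

2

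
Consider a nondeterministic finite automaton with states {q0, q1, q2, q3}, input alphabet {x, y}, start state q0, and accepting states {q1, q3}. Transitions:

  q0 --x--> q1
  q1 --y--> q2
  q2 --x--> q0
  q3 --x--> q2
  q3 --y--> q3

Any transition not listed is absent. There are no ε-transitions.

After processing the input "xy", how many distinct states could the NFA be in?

Start in {q0}.
Read 'x': {q0} → {q1}.
Read 'y': {q1} → {q2}.
That set has 1 state.

1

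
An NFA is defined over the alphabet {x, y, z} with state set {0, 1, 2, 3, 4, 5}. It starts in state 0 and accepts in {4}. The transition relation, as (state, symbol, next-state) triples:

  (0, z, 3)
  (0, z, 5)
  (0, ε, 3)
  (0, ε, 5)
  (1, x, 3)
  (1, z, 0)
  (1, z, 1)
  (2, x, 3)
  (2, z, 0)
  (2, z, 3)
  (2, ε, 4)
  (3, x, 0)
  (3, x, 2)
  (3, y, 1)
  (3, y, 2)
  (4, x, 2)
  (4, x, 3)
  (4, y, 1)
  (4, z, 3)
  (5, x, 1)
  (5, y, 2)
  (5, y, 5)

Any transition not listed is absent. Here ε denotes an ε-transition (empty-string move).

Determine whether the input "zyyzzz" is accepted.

No

Start: ε-closure({0}) = {0, 3, 5}.
Read 'z': 0→{3, 5}, 3→∅, 5→∅; now {3, 5}.
Read 'y': 3→{1, 2}, 5→{2, 5}; union {1, 2, 5}; ε-closure = {1, 2, 4, 5}.
Read 'y': 1→∅, 2→∅, 4→{1}, 5→{2, 5}; union {1, 2, 5}; ε-closure = {1, 2, 4, 5}.
Read 'z': 1→{0, 1}, 2→{0, 3}, 4→{3}, 5→∅; union {0, 1, 3}; ε-closure = {0, 1, 3, 5}.
Read 'z': 0→{3, 5}, 1→{0, 1}, 3→∅, 5→∅; now {0, 1, 3, 5}.
Read 'z': 0→{3, 5}, 1→{0, 1}, 3→∅, 5→∅; now {0, 1, 3, 5}.
The final set {0, 1, 3, 5} contains no accepting state.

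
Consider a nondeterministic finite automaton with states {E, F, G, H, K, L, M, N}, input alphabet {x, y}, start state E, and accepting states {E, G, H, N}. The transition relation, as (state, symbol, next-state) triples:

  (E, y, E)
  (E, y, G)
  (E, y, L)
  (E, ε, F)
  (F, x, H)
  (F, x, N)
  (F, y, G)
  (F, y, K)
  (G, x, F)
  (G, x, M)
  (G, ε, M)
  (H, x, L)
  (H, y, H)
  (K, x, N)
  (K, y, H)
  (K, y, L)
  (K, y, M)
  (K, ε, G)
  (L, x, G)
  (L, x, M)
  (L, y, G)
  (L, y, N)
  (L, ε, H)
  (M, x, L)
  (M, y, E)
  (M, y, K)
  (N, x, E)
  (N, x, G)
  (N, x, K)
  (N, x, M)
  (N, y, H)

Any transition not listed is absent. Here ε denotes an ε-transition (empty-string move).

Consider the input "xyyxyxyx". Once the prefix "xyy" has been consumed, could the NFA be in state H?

Start: ε-closure({E}) = {E, F}.
Read 'x': E→∅, F→{H, N}; now {H, N}.
Read 'y': H→{H}, N→{H}; now {H}.
Read 'y': H→{H}; now {H}.
State H is in {H}.

Yes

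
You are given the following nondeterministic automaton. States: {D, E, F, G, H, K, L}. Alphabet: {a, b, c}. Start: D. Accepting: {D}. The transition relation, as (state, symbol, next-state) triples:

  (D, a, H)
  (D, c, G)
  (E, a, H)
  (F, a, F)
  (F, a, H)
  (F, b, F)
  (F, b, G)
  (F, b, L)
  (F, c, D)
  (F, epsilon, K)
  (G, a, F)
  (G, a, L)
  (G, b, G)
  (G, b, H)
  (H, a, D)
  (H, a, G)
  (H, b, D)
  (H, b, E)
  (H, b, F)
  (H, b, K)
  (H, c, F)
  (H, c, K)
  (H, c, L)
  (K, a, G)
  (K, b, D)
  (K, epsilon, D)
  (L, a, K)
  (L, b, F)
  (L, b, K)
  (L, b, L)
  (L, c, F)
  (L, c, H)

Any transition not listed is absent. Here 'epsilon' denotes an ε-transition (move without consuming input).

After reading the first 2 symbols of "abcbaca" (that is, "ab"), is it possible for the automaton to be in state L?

Start in {D}.
Read 'a': D→{H}; now {H}.
Read 'b': H→{D, E, F, K}; now {D, E, F, K}.
State L is not in {D, E, F, K}.

No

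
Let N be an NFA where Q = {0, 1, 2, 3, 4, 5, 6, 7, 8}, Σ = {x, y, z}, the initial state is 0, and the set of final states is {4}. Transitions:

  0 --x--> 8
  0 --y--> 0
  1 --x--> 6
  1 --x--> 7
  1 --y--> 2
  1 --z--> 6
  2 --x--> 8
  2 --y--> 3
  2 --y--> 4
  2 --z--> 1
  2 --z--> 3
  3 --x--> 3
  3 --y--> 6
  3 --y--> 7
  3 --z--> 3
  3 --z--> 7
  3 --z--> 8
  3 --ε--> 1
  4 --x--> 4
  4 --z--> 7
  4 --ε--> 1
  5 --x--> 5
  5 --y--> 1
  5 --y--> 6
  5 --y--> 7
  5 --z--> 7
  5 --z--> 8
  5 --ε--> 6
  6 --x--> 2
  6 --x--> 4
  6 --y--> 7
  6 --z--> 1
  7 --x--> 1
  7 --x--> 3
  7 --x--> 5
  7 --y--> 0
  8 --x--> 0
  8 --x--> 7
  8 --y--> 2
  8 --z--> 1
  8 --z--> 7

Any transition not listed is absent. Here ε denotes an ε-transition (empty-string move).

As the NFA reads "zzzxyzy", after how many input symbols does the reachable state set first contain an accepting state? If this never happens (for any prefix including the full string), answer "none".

none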